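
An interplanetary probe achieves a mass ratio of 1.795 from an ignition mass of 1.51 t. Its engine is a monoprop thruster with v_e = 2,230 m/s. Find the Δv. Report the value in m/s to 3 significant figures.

By the Tsiolkovsky rocket equation, Δv = v_e · ln(1.795) = 2230.0 × 0.5850 ≈ 1304.6 m/s.

Δv ≈ 1300 m/s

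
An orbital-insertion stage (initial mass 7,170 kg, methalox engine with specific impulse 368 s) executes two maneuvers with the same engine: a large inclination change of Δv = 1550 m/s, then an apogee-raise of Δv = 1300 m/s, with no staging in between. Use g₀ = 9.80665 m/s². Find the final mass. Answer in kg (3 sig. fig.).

final mass ≈ 3250 kg

v_e = Isp · g₀ = 368 × 9.80665 = 3608.8 m/s.
After the first burn: m = 7170 × exp(−1550/3608.8) = 7170 × 0.65083 = 4,666.45 kg.
After the second burn: m = 4,666.45 × exp(−1300/3608.8) = 4,666.45 × 0.69752 = 3,254.94 kg.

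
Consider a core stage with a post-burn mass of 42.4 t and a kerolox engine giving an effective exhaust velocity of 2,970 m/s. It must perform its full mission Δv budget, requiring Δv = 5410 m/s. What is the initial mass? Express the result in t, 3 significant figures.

By the Tsiolkovsky rocket equation, m₀/m_f = exp(Δv / v_e) = exp(5410 / 2970.0) = exp(1.8215) = 6.1814.
m₀ = m_f × 6.1814 = 42.4 × 6.1814 = 262.091 t.

initial mass ≈ 262 t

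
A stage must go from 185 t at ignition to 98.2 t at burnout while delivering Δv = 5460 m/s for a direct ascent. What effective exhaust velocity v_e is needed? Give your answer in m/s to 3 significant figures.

v_e ≈ 8620 m/s

ln(m₀/m_f) = ln(185000/98200) = ln(1.884) = 0.6333.
From the ideal rocket equation, v_e = Δv / ln(m₀/m_f) = 5460 / 0.6333 = 8620.8 m/s.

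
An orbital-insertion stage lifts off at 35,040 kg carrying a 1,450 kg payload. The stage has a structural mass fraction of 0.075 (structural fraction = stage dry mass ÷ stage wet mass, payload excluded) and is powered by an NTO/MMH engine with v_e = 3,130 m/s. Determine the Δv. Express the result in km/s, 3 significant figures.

Δv ≈ 6.82 km/s

Stage wet mass = m₀ − payload = 35,040 − 1,450 = 33,590 kg.
Stage dry mass = ε × stage wet mass = 0.075 × 33,590 = 2,519.25 kg.
Burnout mass m_f = stage dry + payload = 2,519.25 + 1,450 = 3,969.25 kg.
Using Δv = v_e ln(m₀/m_f): Δv = v_e · ln(35,040/3,969.25) = 3130.0 × ln(8.828) = 3130.0 × 2.1779 ≈ 6817 m/s.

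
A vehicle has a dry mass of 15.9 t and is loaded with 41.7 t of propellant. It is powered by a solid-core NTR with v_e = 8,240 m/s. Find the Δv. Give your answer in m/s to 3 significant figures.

Δv ≈ 10600 m/s

m₀ = m_dry + m_prop = 15.9 + 41.7 = 57.6 t.
Rocket equation: Δv = v_e · ln(m₀/m_f) = 8240.0 × ln(3.623) = 8240.0 × 1.2872 ≈ 10606.6 m/s.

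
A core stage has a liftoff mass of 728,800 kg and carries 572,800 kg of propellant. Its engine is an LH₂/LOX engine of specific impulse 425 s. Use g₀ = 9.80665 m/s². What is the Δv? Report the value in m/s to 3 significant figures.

v_e = Isp · g₀ = 425 × 9.80665 = 4167.8 m/s.
m_f = m₀ − m_prop = 728,800 − 572,800 = 156,000 kg.
Δv = v_e · ln(m₀/m_f) = 4167.8 × ln(4.672) = 4167.8 × 1.5415 ≈ 6424.9 m/s.

Δv ≈ 6420 m/s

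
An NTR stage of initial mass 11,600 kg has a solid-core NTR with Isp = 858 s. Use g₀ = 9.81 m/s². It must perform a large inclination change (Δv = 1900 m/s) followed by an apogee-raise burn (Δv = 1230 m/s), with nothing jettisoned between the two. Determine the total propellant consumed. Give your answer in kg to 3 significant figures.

total propellant consumed ≈ 3600 kg

v_e = Isp · g₀ = 858 × 9.81 = 8417.0 m/s.
After the first burn: m = 11600 × exp(−1900/8417.0) = 11600 × 0.79793 = 9,255.99 kg.
After the second burn: m = 9,255.99 × exp(−1230/8417.0) = 9,255.99 × 0.86404 = 7,997.55 kg.
Total propellant = m₀ − m_final = 11600 − 7,997.55 = 3,602.45 kg.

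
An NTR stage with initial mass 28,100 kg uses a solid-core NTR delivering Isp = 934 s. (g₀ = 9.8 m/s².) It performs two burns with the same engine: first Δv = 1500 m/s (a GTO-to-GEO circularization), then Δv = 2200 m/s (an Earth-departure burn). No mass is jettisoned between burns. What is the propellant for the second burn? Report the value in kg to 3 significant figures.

v_e = Isp · g₀ = 934 × 9.8 = 9153.2 m/s.
After the first burn: m = 28100 × exp(−1500/9153.2) = 28100 × 0.84885 = 23,852.7 kg.
After the second burn: m = 23,852.7 × exp(−2200/9153.2) = 23,852.7 × 0.78635 = 18,756.6 kg.
Second-burn propellant = 23,852.7 − 18,756.6 = 5,096.1 kg.

propellant for the second burn ≈ 5100 kg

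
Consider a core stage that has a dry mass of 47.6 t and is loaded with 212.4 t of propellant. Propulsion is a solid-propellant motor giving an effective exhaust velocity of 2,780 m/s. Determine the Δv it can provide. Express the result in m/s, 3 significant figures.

m₀ = m_dry + m_prop = 47.6 + 212.4 = 260 t.
Δv = v_e · ln(m₀/m_f) = 2780.0 × ln(5.462) = 2780.0 × 1.6978 ≈ 4720.0 m/s.

Δv ≈ 4720 m/s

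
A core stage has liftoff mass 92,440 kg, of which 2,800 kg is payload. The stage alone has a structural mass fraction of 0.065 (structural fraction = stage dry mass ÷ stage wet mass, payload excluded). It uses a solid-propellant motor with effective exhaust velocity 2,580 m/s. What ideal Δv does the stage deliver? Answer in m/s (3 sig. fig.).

Δv ≈ 6120 m/s

Stage wet mass = m₀ − payload = 92,440 − 2,800 = 89,640 kg.
Stage dry mass = ε × stage wet mass = 0.065 × 89,640 = 5,826.6 kg.
Burnout mass m_f = stage dry + payload = 5,826.6 + 2,800 = 8,626.6 kg.
Rocket equation: Δv = v_e · ln(92,440/8,626.6) = 2580.0 × ln(10.72) = 2580.0 × 2.3717 ≈ 6119 m/s.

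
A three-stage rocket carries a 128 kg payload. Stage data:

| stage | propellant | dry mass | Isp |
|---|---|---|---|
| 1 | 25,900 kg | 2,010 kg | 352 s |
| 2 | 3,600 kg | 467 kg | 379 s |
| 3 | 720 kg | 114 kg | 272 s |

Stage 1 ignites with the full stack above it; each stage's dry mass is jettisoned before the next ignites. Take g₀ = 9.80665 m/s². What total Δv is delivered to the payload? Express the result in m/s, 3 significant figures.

Ignition mass of stage 1 = 25,900+2,010 + 3,600+467 + 720+114 + 128 = 32,939 kg.
Stage 1: m₀ = 32,939 kg, m_f = 32,939 − 25,900 = 7,039 kg; Δv = 352×9.80665×ln(4.679) = 3451.9×1.5432 ≈ 5327 m/s.
Stage 2: m₀ = 5,029 kg, m_f = 5,029 − 3,600 = 1,429 kg; Δv = 379×9.80665×ln(3.519) = 3716.7×1.2582 ≈ 4677 m/s.
Stage 3: m₀ = 962 kg, m_f = 962 − 720 = 242 kg; Δv = 272×9.80665×ln(3.975) = 2667.4×1.3801 ≈ 3681 m/s.
Total Δv = 5327 + 4677 + 3681 = 13685 m/s.

Δv ≈ 13700 m/s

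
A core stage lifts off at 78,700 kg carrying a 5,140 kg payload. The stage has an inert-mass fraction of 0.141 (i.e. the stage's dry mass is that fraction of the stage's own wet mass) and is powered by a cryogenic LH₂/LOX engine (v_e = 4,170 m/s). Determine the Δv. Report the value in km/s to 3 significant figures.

Δv ≈ 6.77 km/s

Stage wet mass = m₀ − payload = 78,700 − 5,140 = 73,560 kg.
Stage dry mass = ε × stage wet mass = 0.141 × 73,560 = 10,372 kg.
Burnout mass m_f = stage dry + payload = 10,372 + 5,140 = 15,512 kg.
Δv = v_e · ln(78,700/15,512) = 4170.0 × ln(5.073) = 4170.0 × 1.6240 ≈ 6772 m/s.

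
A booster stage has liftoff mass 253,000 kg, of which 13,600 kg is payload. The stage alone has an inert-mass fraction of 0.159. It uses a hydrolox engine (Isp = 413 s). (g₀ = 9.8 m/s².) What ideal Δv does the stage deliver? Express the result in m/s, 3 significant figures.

Stage wet mass = m₀ − payload = 253,000 − 13,600 = 239,400 kg.
Stage dry mass = ε × stage wet mass = 0.159 × 239,400 = 38,064.6 kg.
Burnout mass m_f = stage dry + payload = 38,064.6 + 13,600 = 51,664.6 kg.
v_e = Isp · g₀ = 413 × 9.8 = 4047.4 m/s.
By the Tsiolkovsky rocket equation, Δv = v_e · ln(253,000/51,664.6) = 4047.4 × ln(4.897) = 4047.4 × 1.5886 ≈ 6430 m/s.

Δv ≈ 6430 m/s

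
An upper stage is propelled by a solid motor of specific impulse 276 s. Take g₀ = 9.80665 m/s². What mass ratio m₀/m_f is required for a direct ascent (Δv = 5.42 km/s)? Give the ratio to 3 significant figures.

mass ratio ≈ 7.41

v_e = Isp · g₀ = 276 × 9.80665 = 2706.6 m/s.
Using Δv = v_e ln(m₀/m_f): m₀/m_f = exp(Δv / v_e) = exp(5420 / 2706.6) = exp(2.0025) = 7.4074.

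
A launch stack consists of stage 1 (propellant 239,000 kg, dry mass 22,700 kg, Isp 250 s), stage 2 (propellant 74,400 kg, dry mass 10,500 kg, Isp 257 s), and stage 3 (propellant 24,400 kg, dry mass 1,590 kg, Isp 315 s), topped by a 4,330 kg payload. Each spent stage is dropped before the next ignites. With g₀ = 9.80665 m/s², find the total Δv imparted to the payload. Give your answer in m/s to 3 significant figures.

Δv ≈ 10100 m/s

Ignition mass of stage 1 = 239,000+22,700 + 74,400+10,500 + 24,400+1,590 + 4,330 = 376,920 kg.
Stage 1: m₀ = 376,920 kg, m_f = 376,920 − 239,000 = 137,920 kg; Δv = 250×9.80665×ln(2.733) = 2451.7×1.0054 ≈ 2465 m/s.
Stage 2: m₀ = 115,220 kg, m_f = 115,220 − 74,400 = 40,820 kg; Δv = 257×9.80665×ln(2.823) = 2520.3×1.0377 ≈ 2615 m/s.
Stage 3: m₀ = 30,320 kg, m_f = 30,320 − 24,400 = 5,920 kg; Δv = 315×9.80665×ln(5.122) = 3089.1×1.6335 ≈ 5046 m/s.
Total Δv = 2465 + 2615 + 5046 = 10126 m/s.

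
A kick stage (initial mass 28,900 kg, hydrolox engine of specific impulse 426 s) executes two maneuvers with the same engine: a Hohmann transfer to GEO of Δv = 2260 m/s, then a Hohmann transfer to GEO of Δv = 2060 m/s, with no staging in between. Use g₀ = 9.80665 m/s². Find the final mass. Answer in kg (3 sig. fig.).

v_e = Isp · g₀ = 426 × 9.80665 = 4177.6 m/s.
After the first burn: m = 28900 × exp(−2260/4177.6) = 28900 × 0.58218 = 16,825 kg.
After the second burn: m = 16,825 × exp(−2060/4177.6) = 16,825 × 0.61073 = 10,275.5 kg.

final mass ≈ 10300 kg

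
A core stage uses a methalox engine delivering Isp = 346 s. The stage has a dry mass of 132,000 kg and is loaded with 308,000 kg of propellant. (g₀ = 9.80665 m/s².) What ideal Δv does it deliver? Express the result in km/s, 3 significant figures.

Δv ≈ 4.09 km/s

v_e = Isp · g₀ = 346 × 9.80665 = 3393.1 m/s.
m₀ = m_dry + m_prop = 132,000 + 308,000 = 440,000 kg.
Rocket equation: Δv = v_e · ln(m₀/m_f) = 3393.1 × ln(3.333) = 3393.1 × 1.2040 ≈ 4085.2 m/s.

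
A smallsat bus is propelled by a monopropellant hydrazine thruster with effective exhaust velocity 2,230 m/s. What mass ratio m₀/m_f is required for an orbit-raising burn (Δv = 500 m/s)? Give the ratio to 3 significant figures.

mass ratio ≈ 1.25

m₀/m_f = exp(Δv / v_e) = exp(500 / 2230.0) = exp(0.2242) = 1.2513.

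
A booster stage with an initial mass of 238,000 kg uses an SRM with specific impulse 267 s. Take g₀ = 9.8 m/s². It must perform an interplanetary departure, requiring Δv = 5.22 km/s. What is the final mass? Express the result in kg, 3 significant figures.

v_e = Isp · g₀ = 267 × 9.8 = 2616.6 m/s.
Rocket equation: m₀/m_f = exp(Δv / v_e) = exp(5220 / 2616.6) = exp(1.9950) = 7.3519.
m_f = m₀ / 7.3519 = 238,000 / 7.3519 = 32,372.6 kg.

final mass ≈ 32400 kg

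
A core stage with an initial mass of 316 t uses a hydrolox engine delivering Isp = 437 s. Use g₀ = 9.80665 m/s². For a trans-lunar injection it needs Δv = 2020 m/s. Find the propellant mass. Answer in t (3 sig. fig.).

propellant mass ≈ 119 t

v_e = Isp · g₀ = 437 × 9.80665 = 4285.5 m/s.
Using Δv = v_e ln(m₀/m_f): m₀/m_f = exp(Δv / v_e) = exp(2020 / 4285.5) = exp(0.4714) = 1.6022.
m_f = 316 / 1.6022 = 197.229 t, so propellant = m₀ − m_f = 316 − 197.229 = 118.771 t.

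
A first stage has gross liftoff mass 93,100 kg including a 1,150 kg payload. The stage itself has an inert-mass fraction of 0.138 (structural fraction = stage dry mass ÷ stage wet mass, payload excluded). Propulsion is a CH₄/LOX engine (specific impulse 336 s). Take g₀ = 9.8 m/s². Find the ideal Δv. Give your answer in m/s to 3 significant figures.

Δv ≈ 6280 m/s

Stage wet mass = m₀ − payload = 93,100 − 1,150 = 91,950 kg.
Stage dry mass = ε × stage wet mass = 0.138 × 91,950 = 12,689.1 kg.
Burnout mass m_f = stage dry + payload = 12,689.1 + 1,150 = 13,839.1 kg.
v_e = Isp · g₀ = 336 × 9.8 = 3292.8 m/s.
Using Δv = v_e ln(m₀/m_f): Δv = v_e · ln(93,100/13,839.1) = 3292.8 × ln(6.727) = 3292.8 × 1.9062 ≈ 6277 m/s.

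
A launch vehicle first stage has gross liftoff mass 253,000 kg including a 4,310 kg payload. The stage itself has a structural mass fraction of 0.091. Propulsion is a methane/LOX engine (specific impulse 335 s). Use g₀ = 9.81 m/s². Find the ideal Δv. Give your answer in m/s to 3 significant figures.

Stage wet mass = m₀ − payload = 253,000 − 4,310 = 248,690 kg.
Stage dry mass = ε × stage wet mass = 0.091 × 248,690 = 22,630.8 kg.
Burnout mass m_f = stage dry + payload = 22,630.8 + 4,310 = 26,940.8 kg.
v_e = Isp · g₀ = 335 × 9.81 = 3286.4 m/s.
Using Δv = v_e ln(m₀/m_f): Δv = v_e · ln(253,000/26,940.8) = 3286.4 × ln(9.391) = 3286.4 × 2.2397 ≈ 7361 m/s.

Δv ≈ 7360 m/s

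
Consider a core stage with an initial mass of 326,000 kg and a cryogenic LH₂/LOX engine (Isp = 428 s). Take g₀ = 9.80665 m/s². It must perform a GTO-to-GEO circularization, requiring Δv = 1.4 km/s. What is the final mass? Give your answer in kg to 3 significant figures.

v_e = Isp · g₀ = 428 × 9.80665 = 4197.2 m/s.
From the ideal rocket equation, m₀/m_f = exp(Δv / v_e) = exp(1400 / 4197.2) = exp(0.3336) = 1.3959.
m_f = m₀ / 1.3959 = 326,000 / 1.3959 = 233,541 kg.

final mass ≈ 234000 kg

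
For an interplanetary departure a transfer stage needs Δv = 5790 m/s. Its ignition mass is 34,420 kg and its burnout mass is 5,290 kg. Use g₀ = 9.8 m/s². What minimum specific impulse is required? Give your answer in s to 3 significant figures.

ln(m₀/m_f) = ln(34420/5290) = ln(6.507) = 1.8728.
From the ideal rocket equation, v_e = Δv / ln(m₀/m_f) = 5790 / 1.8728 = 3091.6 m/s.
Isp = v_e / g₀ = 3091.6 / 9.8 = 315.5 s.

Isp ≈ 315 s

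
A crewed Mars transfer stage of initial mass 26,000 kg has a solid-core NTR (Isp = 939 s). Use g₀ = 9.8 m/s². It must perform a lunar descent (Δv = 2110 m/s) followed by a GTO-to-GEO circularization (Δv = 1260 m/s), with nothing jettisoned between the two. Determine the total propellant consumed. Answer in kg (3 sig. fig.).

v_e = Isp · g₀ = 939 × 9.8 = 9202.2 m/s.
After the first burn: m = 26000 × exp(−2110/9202.2) = 26000 × 0.79510 = 20,672.6 kg.
After the second burn: m = 20,672.6 × exp(−1260/9202.2) = 20,672.6 × 0.87204 = 18,027.3 kg.
Total propellant = m₀ − m_final = 26000 − 18,027.3 = 7,972.7 kg.

total propellant consumed ≈ 7970 kg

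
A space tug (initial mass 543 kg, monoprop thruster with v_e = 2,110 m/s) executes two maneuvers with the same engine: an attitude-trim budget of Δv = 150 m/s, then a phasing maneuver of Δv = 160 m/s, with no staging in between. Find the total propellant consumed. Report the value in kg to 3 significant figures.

total propellant consumed ≈ 74.2 kg

After the first burn: m = 543 × exp(−150/2110.0) = 543 × 0.93138 = 505.739 kg.
After the second burn: m = 505.739 × exp(−160/2110.0) = 505.739 × 0.92697 = 468.805 kg.
Total propellant = m₀ − m_final = 543 − 468.805 = 74.195 kg.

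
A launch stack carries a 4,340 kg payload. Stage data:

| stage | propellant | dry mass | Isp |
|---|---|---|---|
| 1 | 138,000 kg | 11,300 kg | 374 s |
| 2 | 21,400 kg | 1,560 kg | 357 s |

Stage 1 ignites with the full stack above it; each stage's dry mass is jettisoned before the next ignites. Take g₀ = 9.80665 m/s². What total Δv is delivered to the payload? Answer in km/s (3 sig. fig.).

Ignition mass of stage 1 = 138,000+11,300 + 21,400+1,560 + 4,340 = 176,600 kg.
Stage 1: m₀ = 176,600 kg, m_f = 176,600 − 138,000 = 38,600 kg; Δv = 374×9.80665×ln(4.575) = 3667.7×1.5206 ≈ 5577 m/s.
Stage 2: m₀ = 27,300 kg, m_f = 27,300 − 21,400 = 5,900 kg; Δv = 357×9.80665×ln(4.627) = 3501.0×1.5319 ≈ 5363 m/s.
Total Δv = 5577 + 5363 = 10940 m/s.

Δv ≈ 10.9 km/s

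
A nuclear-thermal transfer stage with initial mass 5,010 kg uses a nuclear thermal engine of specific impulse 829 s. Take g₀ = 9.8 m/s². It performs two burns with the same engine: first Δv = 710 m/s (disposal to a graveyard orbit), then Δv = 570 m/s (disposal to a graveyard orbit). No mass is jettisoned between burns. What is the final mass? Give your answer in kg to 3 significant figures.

final mass ≈ 4280 kg

v_e = Isp · g₀ = 829 × 9.8 = 8124.2 m/s.
After the first burn: m = 5010 × exp(−710/8124.2) = 5010 × 0.91632 = 4,590.76 kg.
After the second burn: m = 4,590.76 × exp(−570/8124.2) = 4,590.76 × 0.93224 = 4,279.69 kg.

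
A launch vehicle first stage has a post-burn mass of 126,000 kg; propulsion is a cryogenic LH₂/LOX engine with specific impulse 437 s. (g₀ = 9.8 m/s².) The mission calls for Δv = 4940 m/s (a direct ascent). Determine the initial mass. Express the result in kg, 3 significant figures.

initial mass ≈ 399000 kg

v_e = Isp · g₀ = 437 × 9.8 = 4282.6 m/s.
m₀/m_f = exp(Δv / v_e) = exp(4940 / 4282.6) = exp(1.1535) = 3.1693.
m₀ = m_f × 3.1693 = 126,000 × 3.1693 = 399,332 kg.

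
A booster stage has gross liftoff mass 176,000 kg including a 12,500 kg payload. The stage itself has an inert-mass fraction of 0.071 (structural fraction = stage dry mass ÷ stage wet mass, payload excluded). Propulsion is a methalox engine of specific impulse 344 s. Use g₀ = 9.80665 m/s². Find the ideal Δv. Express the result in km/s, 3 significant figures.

Δv ≈ 6.71 km/s

Stage wet mass = m₀ − payload = 176,000 − 12,500 = 163,500 kg.
Stage dry mass = ε × stage wet mass = 0.071 × 163,500 = 11,608.5 kg.
Burnout mass m_f = stage dry + payload = 11,608.5 + 12,500 = 24,108.5 kg.
v_e = Isp · g₀ = 344 × 9.80665 = 3373.5 m/s.
Using Δv = v_e ln(m₀/m_f): Δv = v_e · ln(176,000/24,108.5) = 3373.5 × ln(7.3) = 3373.5 × 1.9879 ≈ 6706 m/s.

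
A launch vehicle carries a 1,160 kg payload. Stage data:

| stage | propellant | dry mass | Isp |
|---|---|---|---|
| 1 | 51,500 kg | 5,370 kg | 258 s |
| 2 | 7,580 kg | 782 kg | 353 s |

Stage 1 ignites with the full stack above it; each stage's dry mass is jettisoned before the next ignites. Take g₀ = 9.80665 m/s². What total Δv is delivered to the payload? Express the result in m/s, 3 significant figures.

Ignition mass of stage 1 = 51,500+5,370 + 7,580+782 + 1,160 = 66,392 kg.
Stage 1: m₀ = 66,392 kg, m_f = 66,392 − 51,500 = 14,892 kg; Δv = 258×9.80665×ln(4.458) = 2530.1×1.4948 ≈ 3782 m/s.
Stage 2: m₀ = 9,522 kg, m_f = 9,522 − 7,580 = 1,942 kg; Δv = 353×9.80665×ln(4.903) = 3461.7×1.5899 ≈ 5504 m/s.
Total Δv = 3782 + 5504 = 9286 m/s.

Δv ≈ 9290 m/s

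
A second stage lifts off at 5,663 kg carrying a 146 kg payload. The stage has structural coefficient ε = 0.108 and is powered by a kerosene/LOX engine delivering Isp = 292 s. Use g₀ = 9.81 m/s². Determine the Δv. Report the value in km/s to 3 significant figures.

Δv ≈ 5.82 km/s

Stage wet mass = m₀ − payload = 5,663 − 146 = 5,517 kg.
Stage dry mass = ε × stage wet mass = 0.108 × 5,517 = 595.836 kg.
Burnout mass m_f = stage dry + payload = 595.836 + 146 = 741.836 kg.
v_e = Isp · g₀ = 292 × 9.81 = 2864.5 m/s.
Rocket equation: Δv = v_e · ln(5,663/741.836) = 2864.5 × ln(7.634) = 2864.5 × 2.0326 ≈ 5822 m/s.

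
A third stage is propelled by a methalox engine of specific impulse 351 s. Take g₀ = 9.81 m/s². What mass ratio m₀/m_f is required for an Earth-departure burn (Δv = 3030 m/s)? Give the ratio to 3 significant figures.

v_e = Isp · g₀ = 351 × 9.81 = 3443.3 m/s.
m₀/m_f = exp(Δv / v_e) = exp(3030 / 3443.3) = exp(0.8800) = 2.4108.

mass ratio ≈ 2.41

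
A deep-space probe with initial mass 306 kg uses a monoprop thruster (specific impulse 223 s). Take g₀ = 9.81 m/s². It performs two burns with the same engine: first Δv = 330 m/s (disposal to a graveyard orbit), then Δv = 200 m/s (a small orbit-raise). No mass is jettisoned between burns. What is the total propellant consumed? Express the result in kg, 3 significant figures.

v_e = Isp · g₀ = 223 × 9.81 = 2187.6 m/s.
After the first burn: m = 306 × exp(−330/2187.6) = 306 × 0.85998 = 263.154 kg.
After the second burn: m = 263.154 × exp(−200/2187.6) = 263.154 × 0.91263 = 240.162 kg.
Total propellant = m₀ − m_final = 306 − 240.162 = 65.838 kg.

total propellant consumed ≈ 65.8 kg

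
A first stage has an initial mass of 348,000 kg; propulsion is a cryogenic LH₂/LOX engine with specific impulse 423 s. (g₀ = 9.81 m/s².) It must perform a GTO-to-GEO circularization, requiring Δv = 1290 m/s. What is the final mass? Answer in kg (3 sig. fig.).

final mass ≈ 255000 kg

v_e = Isp · g₀ = 423 × 9.81 = 4149.6 m/s.
Using Δv = v_e ln(m₀/m_f): m₀/m_f = exp(Δv / v_e) = exp(1290 / 4149.6) = exp(0.3109) = 1.3646.
m_f = m₀ / 1.3646 = 348,000 / 1.3646 = 255,020 kg.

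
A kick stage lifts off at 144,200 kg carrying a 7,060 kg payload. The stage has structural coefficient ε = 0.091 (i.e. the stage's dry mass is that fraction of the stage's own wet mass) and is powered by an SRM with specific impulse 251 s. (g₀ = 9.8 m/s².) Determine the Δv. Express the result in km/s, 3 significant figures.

Δv ≈ 4.92 km/s

Stage wet mass = m₀ − payload = 144,200 − 7,060 = 137,140 kg.
Stage dry mass = ε × stage wet mass = 0.091 × 137,140 = 12,479.7 kg.
Burnout mass m_f = stage dry + payload = 12,479.7 + 7,060 = 19,539.7 kg.
v_e = Isp · g₀ = 251 × 9.8 = 2459.8 m/s.
Using Δv = v_e ln(m₀/m_f): Δv = v_e · ln(144,200/19,539.7) = 2459.8 × ln(7.38) = 2459.8 × 1.9988 ≈ 4917 m/s.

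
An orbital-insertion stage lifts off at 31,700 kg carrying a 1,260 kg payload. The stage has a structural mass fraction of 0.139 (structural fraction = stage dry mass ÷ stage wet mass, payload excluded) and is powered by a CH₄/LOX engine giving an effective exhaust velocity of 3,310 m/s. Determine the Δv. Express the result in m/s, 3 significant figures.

Stage wet mass = m₀ − payload = 31,700 − 1,260 = 30,440 kg.
Stage dry mass = ε × stage wet mass = 0.139 × 30,440 = 4,231.16 kg.
Burnout mass m_f = stage dry + payload = 4,231.16 + 1,260 = 5,491.16 kg.
From the ideal rocket equation, Δv = v_e · ln(31,700/5,491.16) = 3310.0 × ln(5.773) = 3310.0 × 1.7532 ≈ 5803 m/s.

Δv ≈ 5800 m/s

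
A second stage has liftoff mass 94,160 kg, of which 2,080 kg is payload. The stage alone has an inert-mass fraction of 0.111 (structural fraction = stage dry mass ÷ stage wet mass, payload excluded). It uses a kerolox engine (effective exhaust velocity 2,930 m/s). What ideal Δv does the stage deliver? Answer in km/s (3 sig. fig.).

Δv ≈ 5.96 km/s

Stage wet mass = m₀ − payload = 94,160 − 2,080 = 92,080 kg.
Stage dry mass = ε × stage wet mass = 0.111 × 92,080 = 10,220.9 kg.
Burnout mass m_f = stage dry + payload = 10,220.9 + 2,080 = 12,300.9 kg.
Δv = v_e · ln(94,160/12,300.9) = 2930.0 × ln(7.655) = 2930.0 × 2.0353 ≈ 5963 m/s.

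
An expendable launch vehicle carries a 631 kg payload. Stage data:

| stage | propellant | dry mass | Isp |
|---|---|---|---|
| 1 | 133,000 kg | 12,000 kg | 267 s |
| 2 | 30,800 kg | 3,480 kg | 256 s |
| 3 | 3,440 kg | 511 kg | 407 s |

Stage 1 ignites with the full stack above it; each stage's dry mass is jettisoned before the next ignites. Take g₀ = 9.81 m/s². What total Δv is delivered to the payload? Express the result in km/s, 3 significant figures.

Ignition mass of stage 1 = 133,000+12,000 + 30,800+3,480 + 3,440+511 + 631 = 183,862 kg.
Stage 1: m₀ = 183,862 kg, m_f = 183,862 − 133,000 = 50,862 kg; Δv = 267×9.81×ln(3.615) = 2619.3×1.2851 ≈ 3366 m/s.
Stage 2: m₀ = 38,862 kg, m_f = 38,862 − 30,800 = 8,062 kg; Δv = 256×9.81×ln(4.82) = 2511.4×1.5729 ≈ 3950 m/s.
Stage 3: m₀ = 4,582 kg, m_f = 4,582 − 3,440 = 1,142 kg; Δv = 407×9.81×ln(4.012) = 3992.7×1.3894 ≈ 5547 m/s.
Total Δv = 3366 + 3950 + 5547 = 12863 m/s.

Δv ≈ 12.9 km/s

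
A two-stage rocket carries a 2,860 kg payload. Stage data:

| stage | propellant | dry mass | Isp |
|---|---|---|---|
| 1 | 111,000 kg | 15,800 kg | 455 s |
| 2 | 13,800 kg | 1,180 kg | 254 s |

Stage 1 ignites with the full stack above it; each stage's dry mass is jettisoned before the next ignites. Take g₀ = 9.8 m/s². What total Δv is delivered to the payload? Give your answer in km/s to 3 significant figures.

Δv ≈ 10.2 km/s

Ignition mass of stage 1 = 111,000+15,800 + 13,800+1,180 + 2,860 = 144,640 kg.
Stage 1: m₀ = 144,640 kg, m_f = 144,640 − 111,000 = 33,640 kg; Δv = 455×9.8×ln(4.3) = 4459.0×1.4585 ≈ 6504 m/s.
Stage 2: m₀ = 17,840 kg, m_f = 17,840 − 13,800 = 4,040 kg; Δv = 254×9.8×ln(4.416) = 2489.2×1.4852 ≈ 3697 m/s.
Total Δv = 6504 + 3697 = 10201 m/s.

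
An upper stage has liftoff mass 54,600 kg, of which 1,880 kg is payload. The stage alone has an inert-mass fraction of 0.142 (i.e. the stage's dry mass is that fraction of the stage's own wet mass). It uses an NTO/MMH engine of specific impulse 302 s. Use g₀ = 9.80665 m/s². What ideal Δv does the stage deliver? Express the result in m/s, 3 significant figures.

Δv ≈ 5220 m/s

Stage wet mass = m₀ − payload = 54,600 − 1,880 = 52,720 kg.
Stage dry mass = ε × stage wet mass = 0.142 × 52,720 = 7,486.24 kg.
Burnout mass m_f = stage dry + payload = 7,486.24 + 1,880 = 9,366.24 kg.
v_e = Isp · g₀ = 302 × 9.80665 = 2961.6 m/s.
Using Δv = v_e ln(m₀/m_f): Δv = v_e · ln(54,600/9,366.24) = 2961.6 × ln(5.829) = 2961.6 × 1.7629 ≈ 5221 m/s.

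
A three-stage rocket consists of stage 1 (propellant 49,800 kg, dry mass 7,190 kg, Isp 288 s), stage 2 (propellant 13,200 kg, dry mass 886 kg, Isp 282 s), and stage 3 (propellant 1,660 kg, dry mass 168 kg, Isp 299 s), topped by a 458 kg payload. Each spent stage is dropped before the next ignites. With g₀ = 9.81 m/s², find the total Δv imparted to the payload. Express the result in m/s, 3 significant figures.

Δv ≈ 11500 m/s

Ignition mass of stage 1 = 49,800+7,190 + 13,200+886 + 1,660+168 + 458 = 73,362 kg.
Stage 1: m₀ = 73,362 kg, m_f = 73,362 − 49,800 = 23,562 kg; Δv = 288×9.81×ln(3.114) = 2825.3×1.1358 ≈ 3209 m/s.
Stage 2: m₀ = 16,372 kg, m_f = 16,372 − 13,200 = 3,172 kg; Δv = 282×9.81×ln(5.161) = 2766.4×1.6412 ≈ 4540 m/s.
Stage 3: m₀ = 2,286 kg, m_f = 2,286 − 1,660 = 626 kg; Δv = 299×9.81×ln(3.652) = 2933.2×1.2952 ≈ 3799 m/s.
Total Δv = 3209 + 4540 + 3799 = 11548 m/s.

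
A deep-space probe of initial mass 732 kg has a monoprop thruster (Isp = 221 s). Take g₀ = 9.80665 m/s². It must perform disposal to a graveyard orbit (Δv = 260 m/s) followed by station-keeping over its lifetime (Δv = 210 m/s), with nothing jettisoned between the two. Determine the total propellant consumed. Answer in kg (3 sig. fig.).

total propellant consumed ≈ 143 kg

v_e = Isp · g₀ = 221 × 9.80665 = 2167.3 m/s.
After the first burn: m = 732 × exp(−260/2167.3) = 732 × 0.88695 = 649.247 kg.
After the second burn: m = 649.247 × exp(−210/2167.3) = 649.247 × 0.90765 = 589.289 kg.
Total propellant = m₀ − m_final = 732 − 589.289 = 142.711 kg.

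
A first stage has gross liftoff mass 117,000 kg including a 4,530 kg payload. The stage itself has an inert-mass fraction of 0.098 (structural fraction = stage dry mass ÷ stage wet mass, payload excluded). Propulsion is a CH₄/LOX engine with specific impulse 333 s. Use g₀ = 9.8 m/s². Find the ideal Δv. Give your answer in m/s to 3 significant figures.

Stage wet mass = m₀ − payload = 117,000 − 4,530 = 112,470 kg.
Stage dry mass = ε × stage wet mass = 0.098 × 112,470 = 11,022.1 kg.
Burnout mass m_f = stage dry + payload = 11,022.1 + 4,530 = 15,552.1 kg.
v_e = Isp · g₀ = 333 × 9.8 = 3263.4 m/s.
Δv = v_e · ln(117,000/15,552.1) = 3263.4 × ln(7.523) = 3263.4 × 2.0180 ≈ 6585 m/s.

Δv ≈ 6590 m/s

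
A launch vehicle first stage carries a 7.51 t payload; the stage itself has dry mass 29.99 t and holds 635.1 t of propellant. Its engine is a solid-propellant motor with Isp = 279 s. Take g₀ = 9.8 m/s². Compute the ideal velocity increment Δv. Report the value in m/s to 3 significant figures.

v_e = Isp · g₀ = 279 × 9.8 = 2734.2 m/s.
m₀ = payload + dry + propellant = 7.51 + 29.99 + 635.1 = 672.6 t.
m_f = payload + dry = 7.51 + 29.99 = 37.5 t.
Δv = v_e · ln(m₀/m_f) = 2734.2 × ln(17.94) = 2734.2 × 2.8868 ≈ 7893.1 m/s.

Δv ≈ 7890 m/s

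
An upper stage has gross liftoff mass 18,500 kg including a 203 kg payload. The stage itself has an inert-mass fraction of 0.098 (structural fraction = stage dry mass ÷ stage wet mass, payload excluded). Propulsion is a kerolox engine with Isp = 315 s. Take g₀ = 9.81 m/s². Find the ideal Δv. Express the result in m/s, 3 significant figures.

Δv ≈ 6880 m/s

Stage wet mass = m₀ − payload = 18,500 − 203 = 18,297 kg.
Stage dry mass = ε × stage wet mass = 0.098 × 18,297 = 1,793.11 kg.
Burnout mass m_f = stage dry + payload = 1,793.11 + 203 = 1,996.11 kg.
v_e = Isp · g₀ = 315 × 9.81 = 3090.2 m/s.
Rocket equation: Δv = v_e · ln(18,500/1,996.11) = 3090.2 × ln(9.268) = 3090.2 × 2.2266 ≈ 6880 m/s.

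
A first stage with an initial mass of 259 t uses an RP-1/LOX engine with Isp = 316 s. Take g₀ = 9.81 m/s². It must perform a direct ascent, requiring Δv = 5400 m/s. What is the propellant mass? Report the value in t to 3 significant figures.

propellant mass ≈ 214 t

v_e = Isp · g₀ = 316 × 9.81 = 3100.0 m/s.
m₀/m_f = exp(Δv / v_e) = exp(5400 / 3100.0) = exp(1.7420) = 5.7085.
m_f = 259 / 5.7085 = 45.3709 t, so propellant = m₀ − m_f = 259 − 45.3709 = 213.6291 t.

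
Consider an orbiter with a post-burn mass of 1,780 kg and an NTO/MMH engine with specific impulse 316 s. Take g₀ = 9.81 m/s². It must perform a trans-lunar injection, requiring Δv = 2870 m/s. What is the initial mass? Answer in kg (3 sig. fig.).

initial mass ≈ 4490 kg

v_e = Isp · g₀ = 316 × 9.81 = 3100.0 m/s.
m₀/m_f = exp(Δv / v_e) = exp(2870 / 3100.0) = exp(0.9258) = 2.5239.
m₀ = m_f × 2.5239 = 1,780 × 2.5239 = 4,492.54 kg.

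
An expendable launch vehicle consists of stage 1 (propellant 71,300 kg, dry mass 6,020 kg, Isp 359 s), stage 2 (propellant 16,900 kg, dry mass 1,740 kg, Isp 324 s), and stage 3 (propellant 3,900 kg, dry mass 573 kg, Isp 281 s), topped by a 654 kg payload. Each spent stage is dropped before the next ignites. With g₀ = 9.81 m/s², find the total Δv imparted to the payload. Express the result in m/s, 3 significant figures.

Ignition mass of stage 1 = 71,300+6,020 + 16,900+1,740 + 3,900+573 + 654 = 101,087 kg.
Stage 1: m₀ = 101,087 kg, m_f = 101,087 − 71,300 = 29,787 kg; Δv = 359×9.81×ln(3.394) = 3521.8×1.2219 ≈ 4303 m/s.
Stage 2: m₀ = 23,767 kg, m_f = 23,767 − 16,900 = 6,867 kg; Δv = 324×9.81×ln(3.461) = 3178.4×1.2416 ≈ 3946 m/s.
Stage 3: m₀ = 5,127 kg, m_f = 5,127 − 3,900 = 1,227 kg; Δv = 281×9.81×ln(4.178) = 2756.6×1.4299 ≈ 3942 m/s.
Total Δv = 4303 + 3946 + 3942 = 12191 m/s.

Δv ≈ 12200 m/s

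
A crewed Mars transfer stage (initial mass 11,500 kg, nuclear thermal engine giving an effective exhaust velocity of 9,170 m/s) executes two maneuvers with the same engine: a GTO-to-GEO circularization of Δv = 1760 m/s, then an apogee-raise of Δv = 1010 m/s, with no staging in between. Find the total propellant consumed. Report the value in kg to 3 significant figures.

total propellant consumed ≈ 3000 kg

After the first burn: m = 11500 × exp(−1760/9170.0) = 11500 × 0.82536 = 9,491.64 kg.
After the second burn: m = 9,491.64 × exp(−1010/9170.0) = 9,491.64 × 0.89571 = 8,501.76 kg.
Total propellant = m₀ − m_final = 11500 − 8,501.76 = 2,998.24 kg.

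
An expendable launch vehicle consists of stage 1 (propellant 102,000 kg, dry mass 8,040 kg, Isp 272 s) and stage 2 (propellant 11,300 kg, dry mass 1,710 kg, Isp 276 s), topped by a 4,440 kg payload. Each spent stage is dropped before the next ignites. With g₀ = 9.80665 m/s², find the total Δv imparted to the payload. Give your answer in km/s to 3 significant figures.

Ignition mass of stage 1 = 102,000+8,040 + 11,300+1,710 + 4,440 = 127,490 kg.
Stage 1: m₀ = 127,490 kg, m_f = 127,490 − 102,000 = 25,490 kg; Δv = 272×9.80665×ln(5.002) = 2667.4×1.6098 ≈ 4294 m/s.
Stage 2: m₀ = 17,450 kg, m_f = 17,450 − 11,300 = 6,150 kg; Δv = 276×9.80665×ln(2.837) = 2706.6×1.0429 ≈ 2823 m/s.
Total Δv = 4294 + 2823 = 7117 m/s.

Δv ≈ 7.12 km/s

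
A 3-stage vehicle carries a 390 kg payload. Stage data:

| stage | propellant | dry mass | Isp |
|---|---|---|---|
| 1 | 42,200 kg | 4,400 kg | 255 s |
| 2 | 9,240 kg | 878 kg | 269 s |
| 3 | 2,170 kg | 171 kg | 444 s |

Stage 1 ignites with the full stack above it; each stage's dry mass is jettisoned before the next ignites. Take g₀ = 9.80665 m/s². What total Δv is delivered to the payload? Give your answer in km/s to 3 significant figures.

Ignition mass of stage 1 = 42,200+4,400 + 9,240+878 + 2,170+171 + 390 = 59,449 kg.
Stage 1: m₀ = 59,449 kg, m_f = 59,449 − 42,200 = 17,249 kg; Δv = 255×9.80665×ln(3.447) = 2500.7×1.2374 ≈ 3094 m/s.
Stage 2: m₀ = 12,849 kg, m_f = 12,849 − 9,240 = 3,609 kg; Δv = 269×9.80665×ln(3.56) = 2638.0×1.2698 ≈ 3350 m/s.
Stage 3: m₀ = 2,731 kg, m_f = 2,731 − 2,170 = 561 kg; Δv = 444×9.80665×ln(4.868) = 4354.2×1.5827 ≈ 6891 m/s.
Total Δv = 3094 + 3350 + 6891 = 13335 m/s.

Δv ≈ 13.3 km/s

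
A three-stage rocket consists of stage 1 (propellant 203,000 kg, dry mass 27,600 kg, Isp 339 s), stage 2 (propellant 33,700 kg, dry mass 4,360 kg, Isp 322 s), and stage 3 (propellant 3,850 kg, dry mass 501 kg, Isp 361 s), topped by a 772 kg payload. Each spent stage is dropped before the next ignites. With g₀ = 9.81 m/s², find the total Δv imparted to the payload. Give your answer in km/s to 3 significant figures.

Δv ≈ 14.2 km/s

Ignition mass of stage 1 = 203,000+27,600 + 33,700+4,360 + 3,850+501 + 772 = 273,783 kg.
Stage 1: m₀ = 273,783 kg, m_f = 273,783 − 203,000 = 70,783 kg; Δv = 339×9.81×ln(3.868) = 3325.6×1.3527 ≈ 4499 m/s.
Stage 2: m₀ = 43,183 kg, m_f = 43,183 − 33,700 = 9,483 kg; Δv = 322×9.81×ln(4.554) = 3158.8×1.5159 ≈ 4789 m/s.
Stage 3: m₀ = 5,123 kg, m_f = 5,123 − 3,850 = 1,273 kg; Δv = 361×9.81×ln(4.024) = 3541.4×1.3924 ≈ 4931 m/s.
Total Δv = 4499 + 4789 + 4931 = 14219 m/s.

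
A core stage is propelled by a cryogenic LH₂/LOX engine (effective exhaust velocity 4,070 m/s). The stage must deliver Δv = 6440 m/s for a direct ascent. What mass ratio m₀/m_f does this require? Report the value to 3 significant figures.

m₀/m_f = exp(Δv / v_e) = exp(6440 / 4070.0) = exp(1.5823) = 4.8662.

mass ratio ≈ 4.87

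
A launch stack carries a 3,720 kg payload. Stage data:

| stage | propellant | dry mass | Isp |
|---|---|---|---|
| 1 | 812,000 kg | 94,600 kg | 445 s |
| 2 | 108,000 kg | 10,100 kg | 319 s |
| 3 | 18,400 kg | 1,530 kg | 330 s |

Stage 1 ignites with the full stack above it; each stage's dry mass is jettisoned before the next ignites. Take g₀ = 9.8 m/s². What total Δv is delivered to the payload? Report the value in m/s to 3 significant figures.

Ignition mass of stage 1 = 812,000+94,600 + 108,000+10,100 + 18,400+1,530 + 3,720 = 1,048,350 kg.
Stage 1: m₀ = 1,048,350 kg, m_f = 1,048,350 − 812,000 = 236,350 kg; Δv = 445×9.8×ln(4.436) = 4361.0×1.4897 ≈ 6496 m/s.
Stage 2: m₀ = 141,750 kg, m_f = 141,750 − 108,000 = 33,750 kg; Δv = 319×9.8×ln(4.2) = 3126.2×1.4351 ≈ 4486 m/s.
Stage 3: m₀ = 23,650 kg, m_f = 23,650 − 18,400 = 5,250 kg; Δv = 330×9.8×ln(4.505) = 3234.0×1.5051 ≈ 4868 m/s.
Total Δv = 6496 + 4486 + 4868 = 15850 m/s.

Δv ≈ 15900 m/s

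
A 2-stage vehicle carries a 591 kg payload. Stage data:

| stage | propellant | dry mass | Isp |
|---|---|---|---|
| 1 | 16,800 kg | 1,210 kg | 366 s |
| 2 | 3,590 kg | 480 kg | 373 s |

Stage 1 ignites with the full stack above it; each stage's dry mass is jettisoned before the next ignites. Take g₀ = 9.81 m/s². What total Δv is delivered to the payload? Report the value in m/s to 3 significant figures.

Ignition mass of stage 1 = 16,800+1,210 + 3,590+480 + 591 = 22,671 kg.
Stage 1: m₀ = 22,671 kg, m_f = 22,671 − 16,800 = 5,871 kg; Δv = 366×9.81×ln(3.862) = 3590.5×1.3511 ≈ 4851 m/s.
Stage 2: m₀ = 4,661 kg, m_f = 4,661 − 3,590 = 1,071 kg; Δv = 373×9.81×ln(4.352) = 3659.1×1.4706 ≈ 5381 m/s.
Total Δv = 4851 + 5381 = 10232 m/s.

Δv ≈ 10200 m/s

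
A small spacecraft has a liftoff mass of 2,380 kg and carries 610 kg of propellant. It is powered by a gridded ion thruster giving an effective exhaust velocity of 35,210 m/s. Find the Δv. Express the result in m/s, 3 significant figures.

m_f = m₀ − m_prop = 2,380 − 610 = 1,770 kg.
Using Δv = v_e ln(m₀/m_f): Δv = v_e · ln(m₀/m_f) = 35210.0 × ln(1.345) = 35210.0 × 0.2961 ≈ 10426.4 m/s.

Δv ≈ 10400 m/s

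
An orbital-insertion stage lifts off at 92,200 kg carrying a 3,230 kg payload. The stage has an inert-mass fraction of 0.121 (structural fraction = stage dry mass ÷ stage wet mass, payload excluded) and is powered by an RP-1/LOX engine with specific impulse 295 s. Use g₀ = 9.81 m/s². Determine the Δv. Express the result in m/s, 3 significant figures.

Δv ≈ 5460 m/s

Stage wet mass = m₀ − payload = 92,200 − 3,230 = 88,970 kg.
Stage dry mass = ε × stage wet mass = 0.121 × 88,970 = 10,765.4 kg.
Burnout mass m_f = stage dry + payload = 10,765.4 + 3,230 = 13,995.4 kg.
v_e = Isp · g₀ = 295 × 9.81 = 2894.0 m/s.
Δv = v_e · ln(92,200/13,995.4) = 2894.0 × ln(6.588) = 2894.0 × 1.8852 ≈ 5456 m/s.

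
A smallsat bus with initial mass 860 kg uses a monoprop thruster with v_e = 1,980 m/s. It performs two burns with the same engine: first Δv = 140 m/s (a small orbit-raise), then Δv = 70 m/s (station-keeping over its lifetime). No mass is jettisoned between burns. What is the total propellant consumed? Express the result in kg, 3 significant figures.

total propellant consumed ≈ 86.5 kg

After the first burn: m = 860 × exp(−140/1980.0) = 860 × 0.93173 = 801.288 kg.
After the second burn: m = 801.288 × exp(−70/1980.0) = 801.288 × 0.96526 = 773.451 kg.
Total propellant = m₀ − m_final = 860 − 773.451 = 86.549 kg.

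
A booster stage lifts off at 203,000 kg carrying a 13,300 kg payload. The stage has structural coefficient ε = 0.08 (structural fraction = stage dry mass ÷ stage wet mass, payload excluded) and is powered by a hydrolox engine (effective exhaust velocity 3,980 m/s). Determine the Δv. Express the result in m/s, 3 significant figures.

Δv ≈ 7820 m/s

Stage wet mass = m₀ − payload = 203,000 − 13,300 = 189,700 kg.
Stage dry mass = ε × stage wet mass = 0.08 × 189,700 = 15,176 kg.
Burnout mass m_f = stage dry + payload = 15,176 + 13,300 = 28,476 kg.
Δv = v_e · ln(203,000/28,476) = 3980.0 × ln(7.129) = 3980.0 × 1.9641 ≈ 7817 m/s.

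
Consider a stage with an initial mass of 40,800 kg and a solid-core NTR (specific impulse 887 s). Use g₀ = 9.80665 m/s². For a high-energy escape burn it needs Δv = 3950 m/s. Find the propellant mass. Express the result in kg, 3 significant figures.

propellant mass ≈ 14900 kg

v_e = Isp · g₀ = 887 × 9.80665 = 8698.5 m/s.
By the Tsiolkovsky rocket equation, m₀/m_f = exp(Δv / v_e) = exp(3950 / 8698.5) = exp(0.4541) = 1.5748.
m_f = 40,800 / 1.5748 = 25,908.1 kg, so propellant = m₀ − m_f = 40,800 − 25,908.1 = 14,891.9 kg.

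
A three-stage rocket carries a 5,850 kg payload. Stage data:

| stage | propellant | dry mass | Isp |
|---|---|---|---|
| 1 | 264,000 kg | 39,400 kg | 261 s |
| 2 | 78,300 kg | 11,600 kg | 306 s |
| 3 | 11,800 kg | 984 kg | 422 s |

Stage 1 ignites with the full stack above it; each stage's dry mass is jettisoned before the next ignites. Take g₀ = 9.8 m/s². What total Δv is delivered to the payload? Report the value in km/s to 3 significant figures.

Ignition mass of stage 1 = 264,000+39,400 + 78,300+11,600 + 11,800+984 + 5,850 = 411,934 kg.
Stage 1: m₀ = 411,934 kg, m_f = 411,934 − 264,000 = 147,934 kg; Δv = 261×9.8×ln(2.785) = 2557.8×1.0241 ≈ 2619 m/s.
Stage 2: m₀ = 108,534 kg, m_f = 108,534 − 78,300 = 30,234 kg; Δv = 306×9.8×ln(3.59) = 2998.8×1.2781 ≈ 3833 m/s.
Stage 3: m₀ = 18,634 kg, m_f = 18,634 − 11,800 = 6,834 kg; Δv = 422×9.8×ln(2.727) = 4135.6×1.0031 ≈ 4148 m/s.
Total Δv = 2619 + 3833 + 4148 = 10600 m/s.

Δv ≈ 10.6 km/s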